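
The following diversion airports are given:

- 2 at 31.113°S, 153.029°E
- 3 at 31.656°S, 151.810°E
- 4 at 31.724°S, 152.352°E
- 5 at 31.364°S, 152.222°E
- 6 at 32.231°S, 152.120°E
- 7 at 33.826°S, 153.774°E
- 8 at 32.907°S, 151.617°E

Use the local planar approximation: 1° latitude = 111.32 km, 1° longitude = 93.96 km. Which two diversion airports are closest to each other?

4 and 5

Pairwise distances:
2–3: √((-0.543·111.32)² + (-1.219·93.96)²) = √(3653.81079 + 13118.77935) = 129.509 km
2–4: √((-0.611·111.32)² + (-0.677·93.96)²) = √(4626.24699 + 4046.34914) = 93.127 km
2–5: √((-0.251·111.32)² + (-0.807·93.96)²) = √(780.71736 + 5749.53981) = 80.810 km
2–6: √((-1.118·111.32)² + (-0.909·93.96)²) = √(15489.23620 + 7294.80660) = 150.944 km
2–7: √((-2.713·111.32)² + (0.745·93.96)²) = √(91210.74076 + 4900.02800) = 310.017 km
2–8: √((-1.794·111.32)² + (-1.412·93.96)²) = √(39883.31722 + 17601.73222) = 239.760 km
3–4: √((-0.068·111.32)² + (0.542·93.96)²) = √(57.30127 + 2593.49007) = 51.486 km
3–5: √((0.292·111.32)² + (0.412·93.96)²) = √(1056.60363 + 1498.58178) = 50.549 km
3–6: √((-0.575·111.32)² + (0.310·93.96)²) = √(4097.15208 + 848.41708) = 70.325 km
3–7: √((-2.170·111.32)² + (1.964·93.96)²) = √(58353.35935 + 34054.06676) = 303.986 km
3–8: √((-1.251·111.32)² + (-0.193·93.96)²) = √(19393.71525 + 328.85211) = 140.437 km
4–5: √((0.360·111.32)² + (-0.130·93.96)²) = √(1606.02166 + 149.20134) = 41.895 km
4–6: √((-0.507·111.32)² + (-0.232·93.96)²) = √(3185.38781 + 475.18419) = 60.503 km
4–7: √((-2.102·111.32)² + (1.422·93.96)²) = √(54753.49155 + 17851.93139) = 269.454 km
4–8: √((-1.183·111.32)² + (-0.735·93.96)²) = √(17342.66698 + 4769.36647) = 148.701 km
5–6: √((-0.867·111.32)² + (-0.102·93.96)²) = √(9315.03713 + 91.85152) = 96.989 km
5–7: √((-2.462·111.32)² + (1.552·93.96)²) = √(75114.27720 + 21265.19894) = 310.450 km
5–8: √((-1.543·111.32)² + (-0.605·93.96)²) = √(29503.81984 + 3231.44498) = 180.929 km
6–7: √((-1.595·111.32)² + (1.654·93.96)²) = √(31525.92007 + 24152.21837) = 235.962 km
6–8: √((-0.676·111.32)² + (-0.503·93.96)²) = √(5662.91167 + 2233.68530) = 88.863 km
7–8: √((0.919·111.32)² + (-2.157·93.96)²) = √(10465.92018 + 41075.82609) = 227.028 km
Closest pair: 4–5 at 41.895 km.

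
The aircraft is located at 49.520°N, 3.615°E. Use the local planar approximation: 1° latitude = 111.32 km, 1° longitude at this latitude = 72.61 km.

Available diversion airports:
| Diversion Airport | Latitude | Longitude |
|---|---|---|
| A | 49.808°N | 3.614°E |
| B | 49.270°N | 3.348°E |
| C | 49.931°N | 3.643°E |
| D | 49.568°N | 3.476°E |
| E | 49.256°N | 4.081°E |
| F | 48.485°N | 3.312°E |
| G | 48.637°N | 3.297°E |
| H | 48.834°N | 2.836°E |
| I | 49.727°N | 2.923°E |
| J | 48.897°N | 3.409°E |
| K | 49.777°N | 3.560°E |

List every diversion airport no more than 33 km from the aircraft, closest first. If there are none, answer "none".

D, K, A

Distances from 49.520°N, 3.615°E:
A: √((0.288·111.32)² + (-0.001·72.61)²) = √(1027.85386 + 0.00527) = 32.060 km
B: √((-0.250·111.32)² + (-0.267·72.61)²) = √(774.50890 + 375.85073) = 33.917 km
C: √((0.411·111.32)² + (0.028·72.61)²) = √(2093.29309 + 4.13341) = 45.798 km
D: √((0.048·111.32)² + (-0.139·72.61)²) = √(28.55150 + 101.86441) = 11.420 km
E: √((-0.264·111.32)² + (0.466·72.61)²) = √(863.68276 + 1144.89249) = 44.817 km
F: √((-1.035·111.32)² + (-0.303·72.61)²) = √(13274.77274 + 484.03652) = 117.298 km
G: √((-0.883·111.32)² + (-0.318·72.61)²) = √(9662.01712 + 533.14718) = 100.971 km
H: √((-0.686·111.32)² + (-0.779·72.61)²) = √(5831.69264 + 3199.39446) = 95.032 km
I: √((0.207·111.32)² + (-0.692·72.61)²) = √(530.99091 + 2524.67258) = 55.278 km
J: √((-0.623·111.32)² + (-0.206·72.61)²) = √(4809.74984 + 223.73159) = 70.947 km
K: √((0.257·111.32)² + (-0.055·72.61)²) = √(818.48861 + 15.94844) = 28.887 km
Threshold 33 km: D (11.420 km), K (28.887 km), A (32.060 km) are within range.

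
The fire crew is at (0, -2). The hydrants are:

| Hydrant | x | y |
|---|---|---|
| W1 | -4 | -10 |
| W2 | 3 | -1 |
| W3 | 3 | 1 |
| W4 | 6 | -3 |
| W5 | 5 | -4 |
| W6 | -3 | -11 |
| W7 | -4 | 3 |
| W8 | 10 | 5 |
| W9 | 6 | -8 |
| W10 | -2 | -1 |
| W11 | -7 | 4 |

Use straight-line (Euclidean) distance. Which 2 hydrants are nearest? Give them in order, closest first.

W10, W2

Distances from (0, -2):
W1: √((-4)² + (-8)²) = √(16.000 + 64.000) = 8.9
W2: √((3)² + (1)²) = √(9.000 + 1.000) = 3.2
W3: √((3)² + (3)²) = √(9.000 + 9.000) = 4.2
W4: √((6)² + (-1)²) = √(36.000 + 1.000) = 6.1
W5: √((5)² + (-2)²) = √(25.000 + 4.000) = 5.4
W6: √((-3)² + (-9)²) = √(9.000 + 81.000) = 9.5
W7: √((-4)² + (5)²) = √(16.000 + 25.000) = 6.4
W8: √((10)² + (7)²) = √(100.000 + 49.000) = 12.2
W9: √((6)² + (-6)²) = √(36.000 + 36.000) = 8.5
W10: √((-2)² + (1)²) = √(4.000 + 1.000) = 2.2
W11: √((-7)² + (6)²) = √(49.000 + 36.000) = 9.2
Sorted: W10 (2.2) < W2 (3.2) < W3 (4.2) < W5 (5.4) < …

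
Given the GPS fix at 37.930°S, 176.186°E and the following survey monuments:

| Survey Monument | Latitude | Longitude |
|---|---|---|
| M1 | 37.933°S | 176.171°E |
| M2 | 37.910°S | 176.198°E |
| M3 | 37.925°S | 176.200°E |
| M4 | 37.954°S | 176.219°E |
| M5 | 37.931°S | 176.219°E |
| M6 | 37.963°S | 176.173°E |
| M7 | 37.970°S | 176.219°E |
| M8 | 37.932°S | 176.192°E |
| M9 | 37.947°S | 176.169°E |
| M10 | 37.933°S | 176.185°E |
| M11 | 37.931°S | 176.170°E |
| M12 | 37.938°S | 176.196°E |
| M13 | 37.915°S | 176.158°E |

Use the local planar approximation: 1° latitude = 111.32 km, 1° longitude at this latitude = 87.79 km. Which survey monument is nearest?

Distances from 37.930°S, 176.186°E:
M1: √((-0.003·111.32)² + (-0.015·87.79)²) = √(0.11153 + 1.73409) = 1.359 km
M2: √((0.020·111.32)² + (0.012·87.79)²) = √(4.95686 + 1.10982) = 2.463 km
M3: √((0.005·111.32)² + (0.014·87.79)²) = √(0.30980 + 1.51059) = 1.349 km
M4: √((-0.024·111.32)² + (0.033·87.79)²) = √(7.13787 + 8.39301) = 3.941 km
M5: √((-0.001·111.32)² + (0.033·87.79)²) = √(0.01239 + 8.39301) = 2.899 km
M6: √((-0.033·111.32)² + (-0.013·87.79)²) = √(13.49504 + 1.30250) = 3.847 km
M7: √((-0.040·111.32)² + (0.033·87.79)²) = √(19.82743 + 8.39301) = 5.312 km
M8: √((-0.002·111.32)² + (0.006·87.79)²) = √(0.04957 + 0.27746) = 0.572 km
M9: √((-0.017·111.32)² + (-0.017·87.79)²) = √(3.58133 + 2.22735) = 2.410 km
M10: √((-0.003·111.32)² + (-0.001·87.79)²) = √(0.11153 + 0.00771) = 0.345 km
M11: √((-0.001·111.32)² + (-0.016·87.79)²) = √(0.01239 + 1.97301) = 1.409 km
M12: √((-0.008·111.32)² + (0.010·87.79)²) = √(0.79310 + 0.77071) = 1.251 km
M13: √((0.015·111.32)² + (-0.028·87.79)²) = √(2.78823 + 6.04235) = 2.972 km
Minimum: M10 at 0.345 km.

M10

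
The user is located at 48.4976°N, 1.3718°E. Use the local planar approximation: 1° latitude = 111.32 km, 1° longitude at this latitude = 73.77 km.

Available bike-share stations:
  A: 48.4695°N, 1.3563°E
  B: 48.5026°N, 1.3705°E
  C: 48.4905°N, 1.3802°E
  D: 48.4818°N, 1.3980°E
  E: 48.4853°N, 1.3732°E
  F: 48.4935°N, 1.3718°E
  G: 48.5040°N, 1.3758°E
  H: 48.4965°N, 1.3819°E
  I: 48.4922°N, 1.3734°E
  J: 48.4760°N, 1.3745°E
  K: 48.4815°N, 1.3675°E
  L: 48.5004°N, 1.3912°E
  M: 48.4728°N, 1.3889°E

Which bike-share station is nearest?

Distances from 48.4976°N, 1.3718°E:
A: √((-0.0281·111.32)² + (-0.0155·73.77)²) = √(9.784960 + 1.307444) = 3.3305 km
B: √((0.0050·111.32)² + (-0.0013·73.77)²) = √(0.309804 + 0.009197) = 0.5648 km
C: √((-0.0071·111.32)² + (0.0084·73.77)²) = √(0.624688 + 0.383988) = 1.0043 km
D: √((-0.0158·111.32)² + (0.0262·73.77)²) = √(3.093574 + 3.735615) = 2.6133 km
E: √((-0.0123·111.32)² + (0.0014·73.77)²) = √(1.874807 + 0.010666) = 1.3731 km
F: √((-0.0041·111.32)² + (0.0000·73.77)²) = √(0.208312 + 0.000000) = 0.4564 km
G: √((0.0064·111.32)² + (0.0040·73.77)²) = √(0.507582 + 0.087072) = 0.7711 km
H: √((-0.0011·111.32)² + (0.0101·73.77)²) = √(0.014994 + 0.555140) = 0.7551 km
I: √((-0.0054·111.32)² + (0.0016·73.77)²) = √(0.361355 + 0.013932) = 0.6126 km
J: √((-0.0216·111.32)² + (0.0027·73.77)²) = √(5.781678 + 0.039672) = 2.4127 km
K: √((-0.0161·111.32)² + (-0.0043·73.77)²) = √(3.212167 + 0.100623) = 1.8201 km
L: √((0.0028·111.32)² + (0.0194·73.77)²) = √(0.097154 + 2.048156) = 1.4647 km
M: √((-0.0248·111.32)² + (0.0171·73.77)²) = √(7.621663 + 1.591299) = 3.0353 km
Minimum: F at 0.4564 km.

F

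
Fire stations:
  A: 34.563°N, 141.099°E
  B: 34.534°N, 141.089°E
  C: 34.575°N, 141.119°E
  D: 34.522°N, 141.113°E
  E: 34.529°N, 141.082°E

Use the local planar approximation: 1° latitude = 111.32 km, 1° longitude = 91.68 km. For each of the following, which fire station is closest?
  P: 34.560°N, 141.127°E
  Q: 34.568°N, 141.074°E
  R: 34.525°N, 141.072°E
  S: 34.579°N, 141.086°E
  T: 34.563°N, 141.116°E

P at 34.560°N, 141.127°E:
  A: √((0.003·111.32)² + (-0.028·91.68)²) = √(0.11153 + 6.58969) = 2.589 km
  B: √((-0.026·111.32)² + (-0.038·91.68)²) = √(8.37709 + 12.13714) = 4.529 km
  C: √((0.015·111.32)² + (-0.008·91.68)²) = √(2.78823 + 0.53793) = 1.824 km
  D: √((-0.038·111.32)² + (-0.014·91.68)²) = √(17.89425 + 1.64742) = 4.421 km
  E: √((-0.031·111.32)² + (-0.045·91.68)²) = √(11.90885 + 17.02058) = 5.379 km
  → nearest: C (1.824 km)
Q at 34.568°N, 141.074°E:
  A: √((-0.005·111.32)² + (0.025·91.68)²) = √(0.30980 + 5.25326) = 2.359 km
  B: √((-0.034·111.32)² + (0.015·91.68)²) = √(14.32532 + 1.89118) = 4.027 km
  C: √((0.007·111.32)² + (0.045·91.68)²) = √(0.60721 + 17.02058) = 4.199 km
  D: √((-0.046·111.32)² + (0.039·91.68)²) = √(26.22177 + 12.78434) = 6.245 km
  E: √((-0.039·111.32)² + (0.008·91.68)²) = √(18.84845 + 0.53793) = 4.403 km
  → nearest: A (2.359 km)
R at 34.525°N, 141.072°E:
  A: √((0.038·111.32)² + (0.027·91.68)²) = √(17.89425 + 6.12741) = 4.901 km
  B: √((0.009·111.32)² + (0.017·91.68)²) = √(1.00376 + 2.42911) = 1.853 km
  C: √((0.050·111.32)² + (0.047·91.68)²) = √(30.98036 + 18.56714) = 7.039 km
  D: √((-0.003·111.32)² + (0.041·91.68)²) = √(0.11153 + 14.12918) = 3.774 km
  E: √((0.004·111.32)² + (0.010·91.68)²) = √(0.19827 + 0.84052) = 1.019 km
  → nearest: E (1.019 km)
S at 34.579°N, 141.086°E:
  A: √((-0.016·111.32)² + (0.013·91.68)²) = √(3.17239 + 1.42048) = 2.143 km
  B: √((-0.045·111.32)² + (0.003·91.68)²) = √(25.09409 + 0.07565) = 5.017 km
  C: √((-0.004·111.32)² + (0.033·91.68)²) = √(0.19827 + 9.15329) = 3.058 km
  D: √((-0.057·111.32)² + (0.027·91.68)²) = √(40.26207 + 6.12741) = 6.811 km
  E: √((-0.050·111.32)² + (-0.004·91.68)²) = √(30.98036 + 0.13448) = 5.578 km
  → nearest: A (2.143 km)
T at 34.563°N, 141.116°E:
  A: √((0.000·111.32)² + (-0.017·91.68)²) = √(0.00000 + 2.42911) = 1.559 km
  B: √((-0.029·111.32)² + (-0.027·91.68)²) = √(10.42179 + 6.12741) = 4.068 km
  C: √((0.012·111.32)² + (0.003·91.68)²) = √(1.78447 + 0.07565) = 1.364 km
  D: √((-0.041·111.32)² + (-0.003·91.68)²) = √(20.83119 + 0.07565) = 4.572 km
  E: √((-0.034·111.32)² + (-0.034·91.68)²) = √(14.32532 + 9.71644) = 4.903 km
  → nearest: C (1.364 km)

P→C; Q→A; R→E; S→A; T→C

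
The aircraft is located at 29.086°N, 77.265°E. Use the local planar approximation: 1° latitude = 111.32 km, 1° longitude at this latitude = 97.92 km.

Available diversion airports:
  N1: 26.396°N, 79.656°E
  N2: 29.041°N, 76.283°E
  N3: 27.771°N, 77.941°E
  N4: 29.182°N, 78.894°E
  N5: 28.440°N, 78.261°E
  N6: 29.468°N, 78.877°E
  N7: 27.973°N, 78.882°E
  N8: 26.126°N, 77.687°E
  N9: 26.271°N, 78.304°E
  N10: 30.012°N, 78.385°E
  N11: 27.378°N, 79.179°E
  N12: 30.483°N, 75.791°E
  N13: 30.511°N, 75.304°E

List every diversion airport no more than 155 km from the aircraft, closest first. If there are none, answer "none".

Distances from 29.086°N, 77.265°E:
N1: 380.113 km
N2: 96.288 km
N3: 160.656 km
N4: 159.869 km
N5: 121.174 km
N6: 163.475 km
N7: 201.051 km
N8: 332.088 km
N9: 329.468 km
N10: 150.511 km
N11: 266.978 km
N12: 212.172 km
N13: 249.070 km
Threshold 155 km: N2 (96.288 km), N5 (121.174 km), N10 (150.511 km) are within range.

N2, N5, N10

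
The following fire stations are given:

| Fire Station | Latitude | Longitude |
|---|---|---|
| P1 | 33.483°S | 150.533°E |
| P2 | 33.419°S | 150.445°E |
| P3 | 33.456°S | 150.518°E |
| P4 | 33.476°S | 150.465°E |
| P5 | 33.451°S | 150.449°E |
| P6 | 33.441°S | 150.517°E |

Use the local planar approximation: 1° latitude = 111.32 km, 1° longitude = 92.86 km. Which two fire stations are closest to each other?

P3 and P6

Pairwise distances:
P1–P2: 10.841 km
P1–P3: 3.313 km
P1–P4: 6.362 km
P1–P5: 8.575 km
P1–P6: 4.906 km
P2–P3: 7.932 km
P2–P4: 6.611 km
P2–P5: 3.582 km
P2–P6: 7.120 km
P3–P4: 5.402 km
P3–P5: 6.431 km
P3–P6: 1.672 km
P4–P5: 3.155 km
P4–P6: 6.205 km
P5–P6: 6.412 km
Closest pair: P3–P6 at 1.672 km.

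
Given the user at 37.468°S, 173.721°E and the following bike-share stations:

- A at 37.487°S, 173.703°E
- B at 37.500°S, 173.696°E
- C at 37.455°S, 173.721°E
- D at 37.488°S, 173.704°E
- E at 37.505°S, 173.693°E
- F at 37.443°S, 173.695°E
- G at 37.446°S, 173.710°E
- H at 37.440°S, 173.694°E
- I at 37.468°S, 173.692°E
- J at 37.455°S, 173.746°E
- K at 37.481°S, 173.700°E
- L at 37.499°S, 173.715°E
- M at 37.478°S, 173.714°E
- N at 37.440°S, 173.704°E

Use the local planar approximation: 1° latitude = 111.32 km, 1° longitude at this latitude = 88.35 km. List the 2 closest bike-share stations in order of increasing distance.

M, C

Distances from 37.468°S, 173.721°E:
A: 2.646 km
B: 4.191 km
C: 1.447 km
D: 2.686 km
E: 4.805 km
F: 3.609 km
G: 2.635 km
H: 3.925 km
I: 2.562 km
J: 2.641 km
K: 2.353 km
L: 3.491 km
M: 1.273 km
N: 3.460 km
Sorted: M (1.273 km) < C (1.447 km) < K (2.353 km) < I (2.562 km) < …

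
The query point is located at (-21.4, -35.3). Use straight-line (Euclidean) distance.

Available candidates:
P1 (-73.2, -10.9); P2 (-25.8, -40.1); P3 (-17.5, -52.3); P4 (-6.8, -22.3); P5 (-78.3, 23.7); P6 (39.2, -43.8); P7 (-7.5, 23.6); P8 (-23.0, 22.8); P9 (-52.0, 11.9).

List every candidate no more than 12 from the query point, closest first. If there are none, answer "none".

P2

Distances from (-21.4, -35.3):
P1: 57.3
P2: 6.5
P3: 17.4
P4: 19.5
P5: 82.0
P6: 61.2
P7: 60.5
P8: 58.1
P9: 56.3
Threshold 12: P2 (6.5) is within range.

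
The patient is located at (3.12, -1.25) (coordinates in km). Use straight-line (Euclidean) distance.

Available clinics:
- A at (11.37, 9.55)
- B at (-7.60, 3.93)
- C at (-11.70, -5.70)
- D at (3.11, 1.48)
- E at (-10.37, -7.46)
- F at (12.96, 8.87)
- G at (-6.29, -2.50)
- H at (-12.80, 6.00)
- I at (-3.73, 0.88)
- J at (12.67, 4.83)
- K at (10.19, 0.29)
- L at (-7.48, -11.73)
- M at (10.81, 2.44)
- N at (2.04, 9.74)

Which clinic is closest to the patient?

Distances from (3.12, -1.25):
A: 13.59 km
B: 11.91 km
C: 15.47 km
D: 2.73 km
E: 14.85 km
F: 14.12 km
G: 9.49 km
H: 17.49 km
I: 7.17 km
J: 11.32 km
K: 7.24 km
L: 14.91 km
M: 8.53 km
N: 11.04 km
Minimum: D at 2.73 km.

D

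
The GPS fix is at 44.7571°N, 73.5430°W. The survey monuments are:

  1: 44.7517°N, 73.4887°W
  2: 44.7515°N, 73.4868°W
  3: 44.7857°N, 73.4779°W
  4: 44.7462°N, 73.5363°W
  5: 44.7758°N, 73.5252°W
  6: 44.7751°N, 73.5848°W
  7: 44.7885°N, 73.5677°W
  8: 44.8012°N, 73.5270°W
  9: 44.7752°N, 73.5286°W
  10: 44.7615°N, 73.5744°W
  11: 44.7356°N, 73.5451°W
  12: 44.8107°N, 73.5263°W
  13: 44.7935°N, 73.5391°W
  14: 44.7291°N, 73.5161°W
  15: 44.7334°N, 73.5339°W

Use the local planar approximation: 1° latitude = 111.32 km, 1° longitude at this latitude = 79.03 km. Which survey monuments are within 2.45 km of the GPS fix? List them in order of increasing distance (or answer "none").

4, 9, 11

Distances from 44.7571°N, 73.5430°W:
1: 4.3332 km
2: 4.4850 km
3: 6.0503 km
4: 1.3239 km
5: 2.5124 km
6: 3.8637 km
7: 4.0036 km
8: 5.0694 km
9: 2.3141 km
10: 2.5294 km
11: 2.3991 km
12: 6.1110 km
13: 4.0638 km
14: 3.7729 km
15: 2.7345 km
Threshold 2.45 km: 4 (1.3239 km), 9 (2.3141 km), 11 (2.3991 km) are within range.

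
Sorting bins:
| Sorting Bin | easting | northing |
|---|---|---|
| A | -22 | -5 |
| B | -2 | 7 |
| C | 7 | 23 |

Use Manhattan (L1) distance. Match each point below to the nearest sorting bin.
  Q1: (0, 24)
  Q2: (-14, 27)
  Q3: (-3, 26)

Q1→C; Q2→C; Q3→C

Q1 at (0, 24):
  A: |-22| + |-29| = 22 + 29 = 51
  B: |-2| + |-17| = 2 + 17 = 19
  C: |7| + |-1| = 7 + 1 = 8
  → nearest: C (8)
Q2 at (-14, 27):
  A: |-8| + |-32| = 8 + 32 = 40
  B: |12| + |-20| = 12 + 20 = 32
  C: |21| + |-4| = 21 + 4 = 25
  → nearest: C (25)
Q3 at (-3, 26):
  A: |-19| + |-31| = 19 + 31 = 50
  B: |1| + |-19| = 1 + 19 = 20
  C: |10| + |-3| = 10 + 3 = 13
  → nearest: C (13)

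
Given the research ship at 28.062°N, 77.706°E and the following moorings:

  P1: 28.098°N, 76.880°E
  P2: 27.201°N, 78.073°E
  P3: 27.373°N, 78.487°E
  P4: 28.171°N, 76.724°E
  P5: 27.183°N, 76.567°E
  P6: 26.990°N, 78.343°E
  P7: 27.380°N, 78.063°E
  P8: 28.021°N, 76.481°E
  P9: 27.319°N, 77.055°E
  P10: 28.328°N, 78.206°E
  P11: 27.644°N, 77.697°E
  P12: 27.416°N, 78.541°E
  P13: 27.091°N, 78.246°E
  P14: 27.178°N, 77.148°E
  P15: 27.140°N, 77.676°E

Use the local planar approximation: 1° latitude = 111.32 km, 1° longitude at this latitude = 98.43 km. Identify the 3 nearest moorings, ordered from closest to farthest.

Distances from 28.062°N, 77.706°E:
P1: 81.402 km
P2: 102.428 km
P3: 108.593 km
P4: 97.417 km
P5: 148.808 km
P6: 134.804 km
P7: 83.658 km
P8: 120.663 km
P9: 104.628 km
P10: 57.436 km
P11: 46.540 km
P12: 109.208 km
P13: 120.453 km
P14: 112.697 km
P15: 102.680 km
Sorted: P11 (46.540 km) < P10 (57.436 km) < P1 (81.402 km) < P7 (83.658 km) < P4 (97.417 km) < …

P11, P10, P1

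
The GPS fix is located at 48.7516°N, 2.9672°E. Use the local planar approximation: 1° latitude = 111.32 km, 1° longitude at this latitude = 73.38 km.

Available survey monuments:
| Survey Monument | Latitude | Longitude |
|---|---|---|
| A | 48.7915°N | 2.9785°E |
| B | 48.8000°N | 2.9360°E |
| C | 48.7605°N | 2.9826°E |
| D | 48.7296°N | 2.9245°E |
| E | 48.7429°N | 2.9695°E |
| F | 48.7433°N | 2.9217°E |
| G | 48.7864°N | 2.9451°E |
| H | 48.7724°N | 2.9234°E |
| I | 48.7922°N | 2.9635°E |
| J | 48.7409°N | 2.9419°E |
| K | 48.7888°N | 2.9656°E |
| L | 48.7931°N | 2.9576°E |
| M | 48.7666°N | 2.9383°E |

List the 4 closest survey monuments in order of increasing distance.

Distances from 48.7516°N, 2.9672°E:
A: 4.5184 km
B: 5.8541 km
C: 1.5029 km
D: 3.9769 km
E: 0.9831 km
F: 3.4643 km
G: 4.1997 km
H: 3.9612 km
I: 4.5277 km
J: 2.2058 km
K: 4.1428 km
L: 4.6732 km
M: 2.6992 km
Sorted: E (0.9831 km) < C (1.5029 km) < J (2.2058 km) < M (2.6992 km) < F (3.4643 km) < H (3.9612 km) < …

E, C, J, M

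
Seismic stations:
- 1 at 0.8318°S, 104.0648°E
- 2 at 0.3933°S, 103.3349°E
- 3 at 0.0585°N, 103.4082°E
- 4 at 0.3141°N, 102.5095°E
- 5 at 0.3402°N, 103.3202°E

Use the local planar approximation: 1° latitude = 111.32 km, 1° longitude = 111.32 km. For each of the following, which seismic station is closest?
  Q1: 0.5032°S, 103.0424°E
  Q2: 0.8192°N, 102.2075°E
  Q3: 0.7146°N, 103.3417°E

Q1→2; Q2→4; Q3→5

Q1 at 0.5032°S, 103.0424°E:
  1: √((-0.3286·111.32)² + (1.0224·111.32)²) = √(1338.078256 + 12953.528261) = 119.5475 km
  2: √((0.1099·111.32)² + (0.2925·111.32)²) = √(149.672420 + 1060.225233) = 34.7836 km
  3: √((0.5617·111.32)² + (0.3658·111.32)²) = √(3909.806309 + 1658.188113) = 74.6190 km
  4: √((0.8173·111.32)² + (-0.5329·111.32)²) = √(8277.694482 + 3519.150464) = 108.6133 km
  5: √((0.8434·111.32)² + (0.2778·111.32)²) = √(8814.822848 + 956.336823) = 98.8492 km
  → nearest: 2 (34.7836 km)
Q2 at 0.8192°N, 102.2075°E:
  1: √((-1.6510·111.32)² + (1.8573·111.32)²) = √(33778.514146 + 42747.479507) = 276.6333 km
  2: √((-1.2125·111.32)² + (1.1274·111.32)²) = √(18218.385600 + 15750.794173) = 184.3073 km
  3: √((-0.7607·111.32)² + (1.2007·111.32)²) = √(7170.892762 + 17865.509927) = 158.2290 km
  4: √((-0.5051·111.32)² + (0.3020·111.32)²) = √(3161.557846 + 1130.212955) = 65.5116 km
  5: √((-0.4790·111.32)² + (1.1127·111.32)²) = √(2843.265544 + 15342.727491) = 134.8555 km
  → nearest: 4 (65.5116 km)
Q3 at 0.7146°N, 103.3417°E:
  1: √((-1.5464·111.32)² + (0.7231·111.32)²) = √(29633.986409 + 6479.524232) = 190.0356 km
  2: √((-1.1079·111.32)² + (-0.0068·111.32)²) = √(15210.641133 + 0.573013) = 123.3338 km
  3: √((-0.6561·111.32)² + (0.0665·111.32)²) = √(5334.410965 + 54.801152) = 73.4113 km
  4: √((-0.4005·111.32)² + (-0.8322·111.32)²) = √(1987.702739 + 8582.262981) = 102.8103 km
  5: √((-0.3744·111.32)² + (-0.0215·111.32)²) = √(1737.073022 + 5.728268) = 41.7469 km
  → nearest: 5 (41.7469 km)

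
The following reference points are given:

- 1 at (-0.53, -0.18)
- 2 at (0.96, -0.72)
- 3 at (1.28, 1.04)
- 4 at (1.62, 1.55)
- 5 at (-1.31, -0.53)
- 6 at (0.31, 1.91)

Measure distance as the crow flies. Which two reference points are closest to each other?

Pairwise distances:
1–2: √((1.49)² + (-0.54)²) = √(2.2201 + 0.2916) = 1.58
1–3: √((1.81)² + (1.22)²) = √(3.2761 + 1.4884) = 2.18
1–4: √((2.15)² + (1.73)²) = √(4.6225 + 2.9929) = 2.76
1–5: √((-0.78)² + (-0.35)²) = √(0.6084 + 0.1225) = 0.85
1–6: √((0.84)² + (2.09)²) = √(0.7056 + 4.3681) = 2.25
2–3: √((0.32)² + (1.76)²) = √(0.1024 + 3.0976) = 1.79
2–4: √((0.66)² + (2.27)²) = √(0.4356 + 5.1529) = 2.36
2–5: √((-2.27)² + (0.19)²) = √(5.1529 + 0.0361) = 2.28
2–6: √((-0.65)² + (2.63)²) = √(0.4225 + 6.9169) = 2.71
3–4: √((0.34)² + (0.51)²) = √(0.1156 + 0.2601) = 0.61
3–5: √((-2.59)² + (-1.57)²) = √(6.7081 + 2.4649) = 3.03
3–6: √((-0.97)² + (0.87)²) = √(0.9409 + 0.7569) = 1.30
4–5: √((-2.93)² + (-2.08)²) = √(8.5849 + 4.3264) = 3.59
4–6: √((-1.31)² + (0.36)²) = √(1.7161 + 0.1296) = 1.36
5–6: √((1.62)² + (2.44)²) = √(2.6244 + 5.9536) = 2.93
Closest pair: 3–4 at 0.61.

3 and 4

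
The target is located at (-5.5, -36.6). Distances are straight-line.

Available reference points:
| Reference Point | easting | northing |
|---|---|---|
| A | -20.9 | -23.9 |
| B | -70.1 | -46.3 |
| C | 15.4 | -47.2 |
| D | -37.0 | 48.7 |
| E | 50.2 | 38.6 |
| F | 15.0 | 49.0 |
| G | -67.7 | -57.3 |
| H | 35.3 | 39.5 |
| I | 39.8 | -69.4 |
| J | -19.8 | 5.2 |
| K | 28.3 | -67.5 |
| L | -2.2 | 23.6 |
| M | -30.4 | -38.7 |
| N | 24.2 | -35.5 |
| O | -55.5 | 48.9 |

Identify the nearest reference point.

Distances from (-5.5, -36.6):
A: √((-15.4)² + (12.7)²) = √(237.160 + 161.290) = 20.0
B: √((-64.6)² + (-9.7)²) = √(4173.160 + 94.090) = 65.3
C: √((20.9)² + (-10.6)²) = √(436.810 + 112.360) = 23.4
D: √((-31.5)² + (85.3)²) = √(992.250 + 7276.090) = 90.9
E: √((55.7)² + (75.2)²) = √(3102.490 + 5655.040) = 93.6
F: √((20.5)² + (85.6)²) = √(420.250 + 7327.360) = 88.0
G: √((-62.2)² + (-20.7)²) = √(3868.840 + 428.490) = 65.6
H: √((40.8)² + (76.1)²) = √(1664.640 + 5791.210) = 86.3
I: √((45.3)² + (-32.8)²) = √(2052.090 + 1075.840) = 55.9
J: √((-14.3)² + (41.8)²) = √(204.490 + 1747.240) = 44.2
K: √((33.8)² + (-30.9)²) = √(1142.440 + 954.810) = 45.8
L: √((3.3)² + (60.2)²) = √(10.890 + 3624.040) = 60.3
M: √((-24.9)² + (-2.1)²) = √(620.010 + 4.410) = 25.0
N: √((29.7)² + (1.1)²) = √(882.090 + 1.210) = 29.7
O: √((-50.0)² + (85.5)²) = √(2500.000 + 7310.250) = 99.0
Minimum: A at 20.0.

A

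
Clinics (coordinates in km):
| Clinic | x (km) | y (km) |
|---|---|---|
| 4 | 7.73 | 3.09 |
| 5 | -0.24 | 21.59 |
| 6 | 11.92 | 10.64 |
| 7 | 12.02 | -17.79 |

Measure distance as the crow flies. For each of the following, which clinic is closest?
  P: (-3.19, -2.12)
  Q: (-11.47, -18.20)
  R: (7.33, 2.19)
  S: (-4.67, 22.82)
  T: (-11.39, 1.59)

P at (-3.19, -2.12):
  4: √((10.92)² + (5.21)²) = √(119.2464 + 27.1441) = 12.10 km
  5: √((2.95)² + (23.71)²) = √(8.7025 + 562.1641) = 23.89 km
  6: √((15.11)² + (12.76)²) = √(228.3121 + 162.8176) = 19.78 km
  7: √((15.21)² + (-15.67)²) = √(231.3441 + 245.5489) = 21.84 km
  → nearest: 4 (12.10 km)
Q at (-11.47, -18.20):
  4: √((19.20)² + (21.29)²) = √(368.6400 + 453.2641) = 28.67 km
  5: √((11.23)² + (39.79)²) = √(126.1129 + 1583.2441) = 41.34 km
  6: √((23.39)² + (28.84)²) = √(547.0921 + 831.7456) = 37.13 km
  7: √((23.49)² + (0.41)²) = √(551.7801 + 0.1681) = 23.49 km
  → nearest: 7 (23.49 km)
R at (7.33, 2.19):
  4: √((0.40)² + (0.90)²) = √(0.1600 + 0.8100) = 0.98 km
  5: √((-7.57)² + (19.40)²) = √(57.3049 + 376.3600) = 20.82 km
  6: √((4.59)² + (8.45)²) = √(21.0681 + 71.4025) = 9.62 km
  7: √((4.69)² + (-19.98)²) = √(21.9961 + 399.2004) = 20.52 km
  → nearest: 4 (0.98 km)
S at (-4.67, 22.82):
  4: √((12.40)² + (-19.73)²) = √(153.7600 + 389.2729) = 23.30 km
  5: √((4.43)² + (-1.23)²) = √(19.6249 + 1.5129) = 4.60 km
  6: √((16.59)² + (-12.18)²) = √(275.2281 + 148.3524) = 20.58 km
  7: √((16.69)² + (-40.61)²) = √(278.5561 + 1649.1721) = 43.91 km
  → nearest: 5 (4.60 km)
T at (-11.39, 1.59):
  4: √((19.12)² + (1.50)²) = √(365.5744 + 2.2500) = 19.18 km
  5: √((11.15)² + (20.00)²) = √(124.3225 + 400.0000) = 22.90 km
  6: √((23.31)² + (9.05)²) = √(543.3561 + 81.9025) = 25.01 km
  7: √((23.41)² + (-19.38)²) = √(548.0281 + 375.5844) = 30.39 km
  → nearest: 4 (19.18 km)

P→4; Q→7; R→4; S→5; T→4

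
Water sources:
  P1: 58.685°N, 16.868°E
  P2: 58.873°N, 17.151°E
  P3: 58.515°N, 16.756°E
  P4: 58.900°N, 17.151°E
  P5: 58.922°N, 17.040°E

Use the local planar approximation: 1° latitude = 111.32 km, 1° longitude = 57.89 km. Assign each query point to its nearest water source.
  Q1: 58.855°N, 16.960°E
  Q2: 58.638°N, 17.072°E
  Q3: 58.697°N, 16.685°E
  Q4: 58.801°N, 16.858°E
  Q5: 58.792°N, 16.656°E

Q1 at 58.855°N, 16.960°E:
  P1: √((-0.170·111.32)² + (-0.092·57.89)²) = √(358.13292 + 28.36500) = 19.660 km
  P2: √((0.018·111.32)² + (0.191·57.89)²) = √(4.01505 + 122.25703) = 11.237 km
  P3: √((-0.340·111.32)² + (-0.204·57.89)²) = √(1432.53166 + 139.46571) = 39.648 km
  P4: √((0.045·111.32)² + (0.191·57.89)²) = √(25.09409 + 122.25703) = 12.139 km
  P5: √((0.067·111.32)² + (0.080·57.89)²) = √(55.62833 + 21.44801) = 8.779 km
  → nearest: P5 (8.779 km)
Q2 at 58.638°N, 17.072°E:
  P1: √((0.047·111.32)² + (-0.204·57.89)²) = √(27.37424 + 139.46571) = 12.917 km
  P2: √((0.235·111.32)² + (0.079·57.89)²) = √(684.35606 + 20.91516) = 26.557 km
  P3: √((-0.123·111.32)² + (-0.316·57.89)²) = √(187.48072 + 334.64263) = 22.850 km
  P4: √((0.262·111.32)² + (0.079·57.89)²) = √(850.64622 + 20.91516) = 29.522 km
  P5: √((0.284·111.32)² + (-0.032·57.89)²) = √(999.50064 + 3.43168) = 31.669 km
  → nearest: P1 (12.917 km)
Q3 at 58.697°N, 16.685°E:
  P1: √((-0.012·111.32)² + (0.183·57.89)²) = √(1.78447 + 112.23008) = 10.678 km
  P2: √((0.176·111.32)² + (0.466·57.89)²) = √(383.85900 + 727.74450) = 33.341 km
  P3: √((-0.182·111.32)² + (0.071·57.89)²) = √(410.47732 + 16.89366) = 20.673 km
  P4: √((0.203·111.32)² + (0.466·57.89)²) = √(510.66780 + 727.74450) = 35.191 km
  P5: √((0.225·111.32)² + (0.355·57.89)²) = √(627.35221 + 422.34155) = 32.399 km
  → nearest: P1 (10.678 km)
Q4 at 58.801°N, 16.858°E:
  P1: √((-0.116·111.32)² + (0.010·57.89)²) = √(166.74867 + 0.33513) = 12.926 km
  P2: √((0.072·111.32)² + (0.293·57.89)²) = √(64.24087 + 287.70164) = 18.760 km
  P3: √((-0.286·111.32)² + (-0.102·57.89)²) = √(1013.62768 + 34.86643) = 32.380 km
  P4: √((0.099·111.32)² + (0.293·57.89)²) = √(121.45539 + 287.70164) = 20.228 km
  P5: √((0.121·111.32)² + (0.182·57.89)²) = √(181.43336 + 111.00687) = 17.101 km
  → nearest: P1 (12.926 km)
Q5 at 58.792°N, 16.656°E:
  P1: √((-0.107·111.32)² + (0.212·57.89)²) = √(141.87764 + 150.61867) = 17.103 km
  P2: √((0.081·111.32)² + (0.495·57.89)²) = √(81.30485 + 821.14055) = 30.041 km
  P3: √((-0.277·111.32)² + (0.100·57.89)²) = √(950.83669 + 33.51252) = 31.374 km
  P4: √((0.108·111.32)² + (0.495·57.89)²) = √(144.54195 + 821.14055) = 31.075 km
  P5: √((0.130·111.32)² + (0.384·57.89)²) = √(209.42721 + 494.16223) = 26.525 km
  → nearest: P1 (17.103 km)

Q1→P5; Q2→P1; Q3→P1; Q4→P1; Q5→P1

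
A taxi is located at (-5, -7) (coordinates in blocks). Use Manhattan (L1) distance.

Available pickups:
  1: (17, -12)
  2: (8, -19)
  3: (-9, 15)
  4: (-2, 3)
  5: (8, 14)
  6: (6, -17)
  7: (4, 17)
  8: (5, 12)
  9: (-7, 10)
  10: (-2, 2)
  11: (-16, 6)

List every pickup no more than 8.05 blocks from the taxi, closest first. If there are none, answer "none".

none

Distances from (-5, -7):
1: |22| + |-5| = 22 + 5 = 27 blocks
2: |13| + |-12| = 13 + 12 = 25 blocks
3: |-4| + |22| = 4 + 22 = 26 blocks
4: |3| + |10| = 3 + 10 = 13 blocks
5: |13| + |21| = 13 + 21 = 34 blocks
6: |11| + |-10| = 11 + 10 = 21 blocks
7: |9| + |24| = 9 + 24 = 33 blocks
8: |10| + |19| = 10 + 19 = 29 blocks
9: |-2| + |17| = 2 + 17 = 19 blocks
10: |3| + |9| = 3 + 9 = 12 blocks
11: |-11| + |13| = 11 + 13 = 24 blocks
Threshold 8.05 blocks: none within range.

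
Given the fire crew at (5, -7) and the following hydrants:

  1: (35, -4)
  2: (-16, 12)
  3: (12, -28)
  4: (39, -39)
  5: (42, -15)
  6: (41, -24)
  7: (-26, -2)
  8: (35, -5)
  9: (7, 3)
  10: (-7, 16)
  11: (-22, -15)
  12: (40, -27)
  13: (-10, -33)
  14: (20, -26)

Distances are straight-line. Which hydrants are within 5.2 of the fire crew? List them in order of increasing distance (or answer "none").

none

Distances from (5, -7):
1: √((30)² + (3)²) = √(900.0000 + 9.0000) = 30.15
2: √((-21)² + (19)²) = √(441.0000 + 361.0000) = 28.32
3: √((7)² + (-21)²) = √(49.0000 + 441.0000) = 22.14
4: √((34)² + (-32)²) = √(1156.0000 + 1024.0000) = 46.69
5: √((37)² + (-8)²) = √(1369.0000 + 64.0000) = 37.85
6: √((36)² + (-17)²) = √(1296.0000 + 289.0000) = 39.81
7: √((-31)² + (5)²) = √(961.0000 + 25.0000) = 31.40
8: √((30)² + (2)²) = √(900.0000 + 4.0000) = 30.07
9: √((2)² + (10)²) = √(4.0000 + 100.0000) = 10.20
10: √((-12)² + (23)²) = √(144.0000 + 529.0000) = 25.94
11: √((-27)² + (-8)²) = √(729.0000 + 64.0000) = 28.16
12: √((35)² + (-20)²) = √(1225.0000 + 400.0000) = 40.31
13: √((-15)² + (-26)²) = √(225.0000 + 676.0000) = 30.02
14: √((15)² + (-19)²) = √(225.0000 + 361.0000) = 24.21
Threshold 5.2: none within range.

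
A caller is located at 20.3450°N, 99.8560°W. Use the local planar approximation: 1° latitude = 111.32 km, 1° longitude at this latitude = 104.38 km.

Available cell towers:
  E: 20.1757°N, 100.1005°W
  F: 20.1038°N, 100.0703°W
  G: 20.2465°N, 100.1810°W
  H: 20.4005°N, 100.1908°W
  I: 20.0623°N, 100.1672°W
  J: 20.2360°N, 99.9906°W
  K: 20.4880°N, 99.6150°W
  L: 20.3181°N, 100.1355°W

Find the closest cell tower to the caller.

Distances from 20.3450°N, 99.8560°W:
E: √((-0.1693·111.32)² + (-0.2445·104.38)²) = √(355.189658 + 651.316847) = 31.7255 km
F: √((-0.2412·111.32)² + (-0.2143·104.38)²) = √(720.943121 + 500.355787) = 34.9471 km
G: √((-0.0985·111.32)² + (-0.3250·104.38)²) = √(120.231664 + 1150.803852) = 35.6516 km
H: √((0.0555·111.32)² + (-0.3348·104.38)²) = √(38.170897 + 1221.252550) = 35.4884 km
I: √((-0.2827·111.32)² + (-0.3112·104.38)²) = √(990.371222 + 1055.148927) = 45.2274 km
J: √((-0.1090·111.32)² + (-0.1346·104.38)²) = √(147.231044 + 197.389799) = 18.5640 km
K: √((0.1430·111.32)² + (0.2410·104.38)²) = √(253.406920 + 632.803205) = 29.7693 km
L: √((-0.0269·111.32)² + (-0.2795·104.38)²) = √(8.967078 + 851.134529) = 29.3275 km
Minimum: J at 18.5640 km.

J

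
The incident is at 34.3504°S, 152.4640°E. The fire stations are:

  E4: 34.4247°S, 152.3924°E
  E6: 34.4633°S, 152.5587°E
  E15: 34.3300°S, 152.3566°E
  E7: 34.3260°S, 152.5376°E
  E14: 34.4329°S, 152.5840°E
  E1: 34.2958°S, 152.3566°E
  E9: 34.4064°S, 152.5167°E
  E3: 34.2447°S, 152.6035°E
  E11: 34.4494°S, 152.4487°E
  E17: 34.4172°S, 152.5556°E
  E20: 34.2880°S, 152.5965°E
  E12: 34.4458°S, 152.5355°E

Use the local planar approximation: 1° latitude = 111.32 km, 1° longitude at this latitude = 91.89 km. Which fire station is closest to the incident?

E7

Distances from 34.3504°S, 152.4640°E:
E4: 10.5687 km
E6: 15.2866 km
E15: 10.1269 km
E7: 7.2882 km
E14: 14.3504 km
E1: 11.5905 km
E9: 7.8938 km
E3: 17.4003 km
E11: 11.1100 km
E17: 11.2314 km
E20: 14.0176 km
E12: 12.4880 km
Minimum: E7 at 7.2882 km.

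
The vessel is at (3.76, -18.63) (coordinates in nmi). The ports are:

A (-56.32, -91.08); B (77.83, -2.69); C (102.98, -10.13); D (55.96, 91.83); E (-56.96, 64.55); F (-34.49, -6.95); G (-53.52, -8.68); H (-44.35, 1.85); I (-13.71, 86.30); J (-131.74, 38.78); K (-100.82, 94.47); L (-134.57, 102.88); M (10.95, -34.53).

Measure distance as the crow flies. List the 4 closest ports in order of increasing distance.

M, F, H, G

Distances from (3.76, -18.63):
A: 94.12 nmi
B: 75.77 nmi
C: 99.58 nmi
D: 122.17 nmi
E: 102.98 nmi
F: 39.99 nmi
G: 58.14 nmi
H: 52.29 nmi
I: 106.37 nmi
J: 147.16 nmi
K: 154.04 nmi
L: 184.12 nmi
M: 17.45 nmi
Sorted: M (17.45 nmi) < F (39.99 nmi) < H (52.29 nmi) < G (58.14 nmi) < B (75.77 nmi) < A (94.12 nmi) < …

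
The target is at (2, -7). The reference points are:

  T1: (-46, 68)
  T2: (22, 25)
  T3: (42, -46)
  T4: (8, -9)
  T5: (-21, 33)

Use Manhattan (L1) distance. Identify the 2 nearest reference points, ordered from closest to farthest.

Distances from (2, -7):
T1: |-48| + |75| = 48 + 75 = 123
T2: |20| + |32| = 20 + 32 = 52
T3: |40| + |-39| = 40 + 39 = 79
T4: |6| + |-2| = 6 + 2 = 8
T5: |-23| + |40| = 23 + 40 = 63
Sorted: T4 (8) < T2 (52) < T5 (63) < T3 (79) < …

T4, T2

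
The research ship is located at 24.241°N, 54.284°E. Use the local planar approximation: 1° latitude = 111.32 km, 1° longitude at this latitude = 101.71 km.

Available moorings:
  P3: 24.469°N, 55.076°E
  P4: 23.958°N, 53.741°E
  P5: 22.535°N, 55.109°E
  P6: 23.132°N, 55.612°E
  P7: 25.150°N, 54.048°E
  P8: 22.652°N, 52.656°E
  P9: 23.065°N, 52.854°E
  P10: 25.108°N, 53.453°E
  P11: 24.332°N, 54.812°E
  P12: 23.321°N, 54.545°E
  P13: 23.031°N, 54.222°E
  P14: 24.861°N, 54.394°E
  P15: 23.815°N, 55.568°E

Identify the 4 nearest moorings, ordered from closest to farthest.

P11, P4, P14, P3

Distances from 24.241°N, 54.284°E:
P3: 84.458 km
P4: 63.582 km
P5: 207.624 km
P6: 182.989 km
P7: 103.998 km
P8: 242.296 km
P9: 195.684 km
P10: 128.292 km
P11: 54.650 km
P12: 105.799 km
P13: 134.845 km
P14: 69.919 km
P15: 138.939 km
Sorted: P11 (54.650 km) < P4 (63.582 km) < P14 (69.919 km) < P3 (84.458 km) < P7 (103.998 km) < P12 (105.799 km) < …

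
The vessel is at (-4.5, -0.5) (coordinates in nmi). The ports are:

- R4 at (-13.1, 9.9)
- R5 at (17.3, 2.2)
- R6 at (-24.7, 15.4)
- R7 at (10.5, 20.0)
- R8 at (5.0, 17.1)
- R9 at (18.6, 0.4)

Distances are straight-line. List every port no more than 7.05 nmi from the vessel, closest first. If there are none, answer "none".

Distances from (-4.5, -0.5):
R4: 13.5 nmi
R5: 22.0 nmi
R6: 25.7 nmi
R7: 25.4 nmi
R8: 20.0 nmi
R9: 23.1 nmi
Threshold 7.05 nmi: none within range.

none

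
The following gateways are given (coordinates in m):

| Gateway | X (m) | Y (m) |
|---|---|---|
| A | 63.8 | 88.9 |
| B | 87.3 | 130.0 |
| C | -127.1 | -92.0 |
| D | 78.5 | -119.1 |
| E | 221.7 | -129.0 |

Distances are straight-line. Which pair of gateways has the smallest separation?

A and B

Pairwise distances:
A–B: √((23.5)² + (41.1)²) = √(552.250 + 1689.210) = 47.3 m
D–E: √((143.2)² + (-9.9)²) = √(20506.240 + 98.010) = 143.5 m
C–D: √((205.6)² + (-27.1)²) = √(42271.360 + 734.410) = 207.4 m
A–D: √((14.7)² + (-208.0)²) = √(216.090 + 43264.000) = 208.5 m
B–D: √((-8.8)² + (-249.1)²) = √(77.440 + 62050.810) = 249.3 m
A–C: √((-190.9)² + (-180.9)²) = √(36442.810 + 32724.810) = 263.0 m
A–E: √((157.9)² + (-217.9)²) = √(24932.410 + 47480.410) = 269.1 m
B–E: √((134.4)² + (-259.0)²) = √(18063.360 + 67081.000) = 291.8 m
B–C: √((-214.4)² + (-222.0)²) = √(45967.360 + 49284.000) = 308.6 m
C–E: √((348.8)² + (-37.0)²) = √(121661.440 + 1369.000) = 350.8 m
Closest pair: A–B at 47.3 m.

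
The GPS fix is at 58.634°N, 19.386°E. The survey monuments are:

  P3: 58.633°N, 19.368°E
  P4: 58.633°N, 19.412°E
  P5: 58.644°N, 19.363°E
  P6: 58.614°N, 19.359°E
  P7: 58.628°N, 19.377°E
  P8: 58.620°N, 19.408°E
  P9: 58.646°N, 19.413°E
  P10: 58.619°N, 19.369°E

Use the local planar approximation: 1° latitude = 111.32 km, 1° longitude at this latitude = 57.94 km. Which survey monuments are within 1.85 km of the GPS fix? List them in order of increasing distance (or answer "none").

P7, P3, P4, P5

Distances from 58.634°N, 19.386°E:
P3: √((-0.001·111.32)² + (-0.018·57.94)²) = √(0.01239 + 1.08768) = 1.049 km
P4: √((-0.001·111.32)² + (0.026·57.94)²) = √(0.01239 + 2.26936) = 1.511 km
P5: √((0.010·111.32)² + (-0.023·57.94)²) = √(1.23921 + 1.77588) = 1.736 km
P6: √((-0.020·111.32)² + (-0.027·57.94)²) = √(4.95686 + 2.44728) = 2.721 km
P7: √((-0.006·111.32)² + (-0.009·57.94)²) = √(0.44612 + 0.27192) = 0.847 km
P8: √((-0.014·111.32)² + (0.022·57.94)²) = √(2.42886 + 1.62481) = 2.013 km
P9: √((0.012·111.32)² + (0.027·57.94)²) = √(1.78447 + 2.44728) = 2.057 km
P10: √((-0.015·111.32)² + (-0.017·57.94)²) = √(2.78823 + 0.97019) = 1.939 km
Threshold 1.85 km: P7 (0.847 km), P3 (1.049 km), P4 (1.511 km), P5 (1.736 km) are within range.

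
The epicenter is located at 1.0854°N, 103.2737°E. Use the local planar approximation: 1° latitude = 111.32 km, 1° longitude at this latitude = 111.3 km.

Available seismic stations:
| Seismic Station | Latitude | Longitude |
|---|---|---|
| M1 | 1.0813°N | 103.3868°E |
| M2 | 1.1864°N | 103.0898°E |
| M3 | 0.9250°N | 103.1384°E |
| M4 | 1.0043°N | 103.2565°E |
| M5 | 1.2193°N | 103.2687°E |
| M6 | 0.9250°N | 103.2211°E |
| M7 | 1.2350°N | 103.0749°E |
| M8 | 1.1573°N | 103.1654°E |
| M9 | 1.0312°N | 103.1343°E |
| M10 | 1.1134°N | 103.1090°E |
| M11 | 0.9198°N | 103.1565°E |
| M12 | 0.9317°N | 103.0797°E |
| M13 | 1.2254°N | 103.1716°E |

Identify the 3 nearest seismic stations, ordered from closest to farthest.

Distances from 1.0854°N, 103.2737°E:
M1: 12.5963 km
M2: 23.3528 km
M3: 23.3580 km
M4: 9.2288 km
M5: 14.9161 km
M6: 18.7910 km
M7: 27.6933 km
M8: 14.4692 km
M9: 16.6471 km
M10: 18.5942 km
M11: 22.5829 km
M12: 27.5494 km
M13: 19.2878 km
Sorted: M4 (9.2288 km) < M1 (12.5963 km) < M8 (14.4692 km) < M5 (14.9161 km) < M9 (16.6471 km) < …

M4, M1, M8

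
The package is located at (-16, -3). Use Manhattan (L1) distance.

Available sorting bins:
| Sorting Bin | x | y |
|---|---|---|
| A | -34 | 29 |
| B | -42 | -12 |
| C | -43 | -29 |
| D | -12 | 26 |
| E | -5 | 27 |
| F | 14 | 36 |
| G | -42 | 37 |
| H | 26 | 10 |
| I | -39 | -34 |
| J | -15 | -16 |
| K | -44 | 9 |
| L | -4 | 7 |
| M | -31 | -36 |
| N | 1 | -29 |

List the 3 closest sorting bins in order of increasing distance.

J, L, D

Distances from (-16, -3):
A: 50
B: 35
C: 53
D: 33
E: 41
F: 69
G: 66
H: 55
I: 54
J: 14
K: 40
L: 22
M: 48
N: 43
Sorted: J (14) < L (22) < D (33) < B (35) < K (40) < …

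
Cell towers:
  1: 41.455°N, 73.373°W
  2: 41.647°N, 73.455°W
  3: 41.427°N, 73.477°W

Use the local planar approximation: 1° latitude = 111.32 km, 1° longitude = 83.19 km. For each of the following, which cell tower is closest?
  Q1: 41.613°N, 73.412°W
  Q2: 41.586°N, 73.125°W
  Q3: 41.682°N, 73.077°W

Q1 at 41.613°N, 73.412°W:
  1: √((-0.158·111.32)² + (0.039·83.19)²) = √(309.35744 + 10.52620) = 17.885 km
  2: √((0.034·111.32)² + (-0.043·83.19)²) = √(14.32532 + 12.79615) = 5.208 km
  3: √((-0.186·111.32)² + (-0.065·83.19)²) = √(428.71856 + 29.23943) = 21.400 km
  → nearest: 2 (5.208 km)
Q2 at 41.586°N, 73.125°W:
  1: √((-0.131·111.32)² + (-0.248·83.19)²) = √(212.66156 + 425.64311) = 25.265 km
  2: √((0.061·111.32)² + (-0.330·83.19)²) = √(46.11116 + 753.65074) = 28.280 km
  3: √((-0.159·111.32)² + (-0.352·83.19)²) = √(313.28575 + 857.48706) = 34.217 km
  → nearest: 1 (25.265 km)
Q3 at 41.682°N, 73.077°W:
  1: √((-0.227·111.32)² + (-0.296·83.19)²) = √(638.55471 + 606.35320) = 35.283 km
  2: √((-0.035·111.32)² + (-0.378·83.19)²) = √(15.18037 + 988.83960) = 31.686 km
  3: √((-0.255·111.32)² + (-0.400·83.19)²) = √(805.79906 + 1107.29218) = 43.739 km
  → nearest: 2 (31.686 km)

Q1→2; Q2→1; Q3→2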